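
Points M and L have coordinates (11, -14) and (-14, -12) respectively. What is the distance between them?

d = sqrt((-25)^2 + (2)^2) = sqrt(629)

sqrt(629)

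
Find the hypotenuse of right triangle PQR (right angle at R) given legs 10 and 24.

By the Pythagorean theorem: PQ^2 = PR^2 + QR^2
PQ^2 = 10^2 + 24^2 = 100 + 576 = 676
PQ = sqrt(676) = 26

26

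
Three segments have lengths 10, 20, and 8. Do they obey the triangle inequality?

Check the triangle inequality: 10 + 8 = 18 ≤ 20.
Since the sum of two sides does not exceed the third, no triangle can be formed.

No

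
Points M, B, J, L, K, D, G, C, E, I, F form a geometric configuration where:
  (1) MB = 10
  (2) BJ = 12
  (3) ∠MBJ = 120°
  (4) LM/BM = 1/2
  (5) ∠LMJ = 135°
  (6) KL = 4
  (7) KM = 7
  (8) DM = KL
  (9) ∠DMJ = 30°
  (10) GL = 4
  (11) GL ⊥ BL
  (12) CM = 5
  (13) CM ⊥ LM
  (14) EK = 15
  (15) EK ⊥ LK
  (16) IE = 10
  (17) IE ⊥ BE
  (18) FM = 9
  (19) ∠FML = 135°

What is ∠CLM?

From the given relations: LM = 1/2·BM = 1/2·10 = 5.
Step 1: By the law of cosines on triangle LMC: LC² = 5² + 5² − 2·5·5·cos(90°) = 50, so LC = 5·√2.
Step 2: By the inverse law of cosines on triangle CLM: cos(∠CLM) = ((5·√2)² + 5² − 5²) / (2·5·√2·5) = 50/70.71 = 0.7071, so ∠CLM = 45°.

Therefore, the measure of angle ∠CLM = 45°.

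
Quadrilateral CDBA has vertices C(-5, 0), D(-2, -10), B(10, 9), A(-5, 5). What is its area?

The Shoelace formula works by pairing each vertex with the next (cycling back to the first).
For each pair, compute x_i*y_(i+1) - x_(i+1)*y_i:
  (-5*-10 - -2*0) = 50
  (-2*9 - 10*-10) = 82
  (10*5 - -5*9) = 95
  (-5*0 - -5*5) = 25
Taking half the absolute value of the total: Area = (1/2)(252) = 126.

126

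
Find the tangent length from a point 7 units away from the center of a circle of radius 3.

The tangent, radius, and line from the external point to the center form a right triangle.
The right angle is where the tangent meets the radius.
By the Pythagorean theorem: tangent² + 3² = 7²
tangent² = 49 - 9 = 40
tangent = 2*sqrt(10)

2*sqrt(10)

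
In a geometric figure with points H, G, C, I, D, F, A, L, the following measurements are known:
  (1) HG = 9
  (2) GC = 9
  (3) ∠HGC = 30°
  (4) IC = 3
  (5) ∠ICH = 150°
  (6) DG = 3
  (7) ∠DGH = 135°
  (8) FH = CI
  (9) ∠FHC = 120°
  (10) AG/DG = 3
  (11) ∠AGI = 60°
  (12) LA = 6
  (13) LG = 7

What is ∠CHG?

Step 1: By the law of cosines on triangle HGC: HC² = 9² + 9² − 2·9·9·cos(30°) = 21.7, so HC ≈ 4.66.
Step 2: By the inverse law of cosines on triangle CHG: cos(∠CHG) = (4.66² + 9² − 9²) / (2·4.66·9) = 21.7/83.86 = 0.2588, so ∠CHG = 75°.

Therefore, the measure of angle ∠CHG = 75°.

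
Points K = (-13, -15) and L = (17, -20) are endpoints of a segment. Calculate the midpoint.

M = ((x₁ + x₂)/2, (y₁ + y₂)/2)
= ((-13 + 17)/2, (-15 + -20)/2)
= (4/2, -35/2) = (2, -35/2)

(2, -35/2)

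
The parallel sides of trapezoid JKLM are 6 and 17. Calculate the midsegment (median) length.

The midsegment of a trapezoid = (base1 + base2) / 2
midsegment = (6 + 17) / 2
midsegment = 23 / 2
midsegment = 23/2

23/2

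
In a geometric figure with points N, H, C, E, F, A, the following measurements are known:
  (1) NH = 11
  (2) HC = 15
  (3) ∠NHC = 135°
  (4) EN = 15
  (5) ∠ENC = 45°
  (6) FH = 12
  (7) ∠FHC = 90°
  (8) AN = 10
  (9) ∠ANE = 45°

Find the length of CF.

Step 1: By the law of cosines on triangle CHF: CF² = 15² + 12² − 2·15·12·cos(90°) = 369, so CF = 3·√41.

Therefore, the length of CF = 3·√41.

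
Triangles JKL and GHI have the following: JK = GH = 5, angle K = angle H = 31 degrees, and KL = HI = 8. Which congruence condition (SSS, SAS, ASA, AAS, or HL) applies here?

The given information provides:
JK = GH = 5, angle K = angle H = 31 degrees, and KL = HI = 8
This matches the SAS congruence theorem.
Two pairs of corresponding sides and the included angle are equal (Side-Angle-Side).

SAS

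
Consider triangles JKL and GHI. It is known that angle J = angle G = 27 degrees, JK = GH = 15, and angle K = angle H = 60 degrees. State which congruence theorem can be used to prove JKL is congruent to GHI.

Consider the given information: angle J = angle G = 27 degrees, JK = GH = 15, and angle K = angle H = 60 degrees
This is not AAS or HL: AAS requires two angles and a non-included side. HL only applies to right triangles with matching hypotenuse and leg.
The correct criterion is ASA. Two pairs of corresponding angles and the included side are equal (Angle-Side-Angle).

ASA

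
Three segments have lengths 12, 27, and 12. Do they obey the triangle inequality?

The longest side is 27. The other two sides sum to 12 + 12 = 24.
Since 24 ≤ 27, the two shorter sides cannot reach around to close the triangle.

No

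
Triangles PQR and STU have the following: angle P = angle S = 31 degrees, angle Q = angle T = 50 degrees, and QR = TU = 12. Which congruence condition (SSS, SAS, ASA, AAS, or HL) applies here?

The given information provides:
angle P = angle S = 31 degrees, angle Q = angle T = 50 degrees, and QR = TU = 12
This matches the AAS congruence theorem.
Two pairs of corresponding angles and a non-included side are equal (Angle-Angle-Side).

AAS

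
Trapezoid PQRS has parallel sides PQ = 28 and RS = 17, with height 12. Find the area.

Area of a trapezoid = (base1 + base2) * height / 2
Area = (28 + 17) * 12 / 2
Area = 45 * 12 / 2
Area = 540 / 2
Area = 270

270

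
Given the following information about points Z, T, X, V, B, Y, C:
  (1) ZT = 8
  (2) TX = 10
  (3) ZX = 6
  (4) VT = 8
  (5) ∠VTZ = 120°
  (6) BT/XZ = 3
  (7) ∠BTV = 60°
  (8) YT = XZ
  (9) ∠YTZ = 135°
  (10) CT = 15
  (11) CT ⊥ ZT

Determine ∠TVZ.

Step 1: By the law of cosines on triangle VTZ: VZ² = 8² + 8² − 2·8·8·cos(120°) = 192, so VZ = 8·√3.
Step 2: By the inverse law of cosines on triangle TVZ: cos(∠TVZ) = (8² + (8·√3)² − 8²) / (2·8·8·√3) = 192/221.7 = 0.866, so ∠TVZ = 30°.

Therefore, the measure of angle ∠TVZ = 30°.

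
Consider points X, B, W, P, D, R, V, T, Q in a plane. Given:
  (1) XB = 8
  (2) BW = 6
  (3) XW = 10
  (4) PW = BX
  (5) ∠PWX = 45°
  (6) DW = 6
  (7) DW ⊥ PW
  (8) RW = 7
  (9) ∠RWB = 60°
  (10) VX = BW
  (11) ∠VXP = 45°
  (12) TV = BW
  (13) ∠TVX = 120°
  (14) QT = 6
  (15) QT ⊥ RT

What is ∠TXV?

From the given relations: VX = BW = 6; TV = BW = 6.
Step 1: By the law of cosines on triangle XVT: XT² = 6² + 6² − 2·6·6·cos(120°) = 108, so XT = 6·√3.
Step 2: By the inverse law of cosines on triangle TXV: cos(∠TXV) = ((6·√3)² + 6² − 6²) / (2·6·√3·6) = 108/124.71 = 0.866, so ∠TXV = 30°.

Therefore, the measure of angle ∠TXV = 30°.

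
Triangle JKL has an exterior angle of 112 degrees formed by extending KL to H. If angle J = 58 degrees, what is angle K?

The exterior angle theorem states that an exterior angle equals the sum of the two non-adjacent interior angles.
So 112 = 58 + angle K, which gives angle K = 112 - 58 = 54 degrees.

54 degrees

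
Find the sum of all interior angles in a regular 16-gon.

The sum of interior angles of an n-sided polygon is (n - 2) * 180.
For n = 16: (16 - 2) * 180 = 14 * 180 = 2520 degrees.

2520 degrees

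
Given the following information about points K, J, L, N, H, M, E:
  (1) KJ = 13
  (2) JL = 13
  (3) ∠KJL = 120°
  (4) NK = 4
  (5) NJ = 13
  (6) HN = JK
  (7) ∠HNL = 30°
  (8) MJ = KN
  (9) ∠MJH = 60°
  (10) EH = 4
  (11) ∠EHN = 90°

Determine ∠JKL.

Step 1: By the law of cosines on triangle KJL: KL² = 13² + 13² − 2·13·13·cos(120°) = 507, so KL = 13·√3.
Step 2: By the inverse law of cosines on triangle JKL: cos(∠JKL) = (13² + (13·√3)² − 13²) / (2·13·13·√3) = 507/585.43 = 0.866, so ∠JKL = 30°.

Therefore, the measure of angle ∠JKL = 30°.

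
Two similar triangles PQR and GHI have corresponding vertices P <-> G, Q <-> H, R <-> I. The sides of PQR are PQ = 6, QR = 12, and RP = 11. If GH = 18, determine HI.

Similar triangles have proportional sides. Setting up the proportion:
GH / PQ = HI / QR
18 / 6 = HI / 12
HI = 12 * 18 / 6 = 36.

36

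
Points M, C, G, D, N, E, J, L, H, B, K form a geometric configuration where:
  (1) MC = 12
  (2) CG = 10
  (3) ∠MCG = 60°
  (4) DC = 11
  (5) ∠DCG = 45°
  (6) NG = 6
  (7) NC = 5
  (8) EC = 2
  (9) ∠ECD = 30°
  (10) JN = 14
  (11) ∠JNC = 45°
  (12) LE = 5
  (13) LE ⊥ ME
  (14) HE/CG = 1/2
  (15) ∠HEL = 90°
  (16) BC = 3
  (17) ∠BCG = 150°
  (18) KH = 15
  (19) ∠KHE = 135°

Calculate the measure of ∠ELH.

From the given relations: HE = 1/2·CG = 1/2·10 = 5.
Step 1: By the law of cosines on triangle LEH: LH² = 5² + 5² − 2·5·5·cos(90°) = 50, so LH = 5·√2.
Step 2: By the inverse law of cosines on triangle ELH: cos(∠ELH) = (5² + (5·√2)² − 5²) / (2·5·5·√2) = 50/70.71 = 0.7071, so ∠ELH = 45°.

Therefore, the measure of angle ∠ELH = 45°.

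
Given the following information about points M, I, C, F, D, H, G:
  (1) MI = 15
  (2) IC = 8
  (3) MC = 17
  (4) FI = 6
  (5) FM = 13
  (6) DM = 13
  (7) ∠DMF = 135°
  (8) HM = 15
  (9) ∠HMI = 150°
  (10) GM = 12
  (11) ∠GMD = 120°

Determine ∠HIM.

Step 1: By the law of cosines on triangle IMH: IH² = 15² + 15² − 2·15·15·cos(150°) = 839.71, so IH ≈ 28.98.
Step 2: By the inverse law of cosines on triangle HIM: cos(∠HIM) = (28.98² + 15² − 15²) / (2·28.98·15) = 839.71/869.33 = 0.9659, so ∠HIM = 15°.

Therefore, the measure of angle ∠HIM = 15°.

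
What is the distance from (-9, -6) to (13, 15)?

d = sqrt((22)^2 + (21)^2) = sqrt(925) = 5*sqrt(37)

5*sqrt(37)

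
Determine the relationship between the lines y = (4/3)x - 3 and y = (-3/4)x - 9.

Slope of line 1: m1 = 4/3
Slope of line 2: m2 = -3/4
m1 * m2 = -1, so perpendicular.

Perpendicular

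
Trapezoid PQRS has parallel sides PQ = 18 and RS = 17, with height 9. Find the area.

A trapezoid's area equals the midsegment times the height.
The midsegment is (18 + 17) / 2 = 35/2.
Area = 35/2 * 9 = 315/2.

315/2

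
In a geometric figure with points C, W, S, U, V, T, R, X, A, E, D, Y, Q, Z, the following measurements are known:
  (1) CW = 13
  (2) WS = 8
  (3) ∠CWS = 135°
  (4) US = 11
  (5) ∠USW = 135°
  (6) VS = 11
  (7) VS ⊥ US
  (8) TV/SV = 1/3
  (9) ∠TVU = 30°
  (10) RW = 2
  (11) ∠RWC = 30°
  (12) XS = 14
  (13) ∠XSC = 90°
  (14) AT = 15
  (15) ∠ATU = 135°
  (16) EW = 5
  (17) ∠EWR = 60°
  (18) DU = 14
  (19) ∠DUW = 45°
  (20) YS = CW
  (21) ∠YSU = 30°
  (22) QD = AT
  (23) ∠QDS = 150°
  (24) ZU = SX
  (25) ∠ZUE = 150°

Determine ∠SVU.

Step 1: By the law of cosines on triangle VSU: VU² = 11² + 11² − 2·11·11·cos(90°) = 242, so VU = 11·√2.
Step 2: By the inverse law of cosines on triangle SVU: cos(∠SVU) = (11² + (11·√2)² − 11²) / (2·11·11·√2) = 242/342.24 = 0.7071, so ∠SVU = 45°.

Therefore, the measure of angle ∠SVU = 45°.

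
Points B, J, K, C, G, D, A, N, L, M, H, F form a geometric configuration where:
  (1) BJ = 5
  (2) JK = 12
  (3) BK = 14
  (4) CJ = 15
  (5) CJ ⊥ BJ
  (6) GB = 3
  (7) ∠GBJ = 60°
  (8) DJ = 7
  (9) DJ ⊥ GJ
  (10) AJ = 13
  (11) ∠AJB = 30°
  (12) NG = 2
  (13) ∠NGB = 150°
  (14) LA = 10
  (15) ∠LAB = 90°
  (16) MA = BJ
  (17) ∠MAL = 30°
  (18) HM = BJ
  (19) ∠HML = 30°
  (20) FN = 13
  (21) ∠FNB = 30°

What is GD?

Step 1: By the law of cosines on triangle JBG: JG² = 5² + 3² − 2·5·3·cos(60°) = 19, so JG = √19.
Step 2: By the law of cosines on triangle GJD: GD² = √19² + 7² − 2·√19·7·cos(90°) = 68, so GD = 2·√17.

Therefore, the length of GD = 2·√17.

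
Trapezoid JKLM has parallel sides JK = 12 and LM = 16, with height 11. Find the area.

Area = (12 + 16) * 11 / 2 = 308 / 2 = 154

154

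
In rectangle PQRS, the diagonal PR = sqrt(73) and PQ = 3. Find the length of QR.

The diagonal of a rectangle forms a right triangle with the two sides.
Rearranging the Pythagorean theorem: missing side = sqrt(d^2 - known^2).
= sqrt(73 - 9) = sqrt(64) = 8.

8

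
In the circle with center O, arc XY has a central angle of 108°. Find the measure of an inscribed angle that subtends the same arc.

Inscribed angle = 108° / 2 = 54° (inscribed angle theorem).

54°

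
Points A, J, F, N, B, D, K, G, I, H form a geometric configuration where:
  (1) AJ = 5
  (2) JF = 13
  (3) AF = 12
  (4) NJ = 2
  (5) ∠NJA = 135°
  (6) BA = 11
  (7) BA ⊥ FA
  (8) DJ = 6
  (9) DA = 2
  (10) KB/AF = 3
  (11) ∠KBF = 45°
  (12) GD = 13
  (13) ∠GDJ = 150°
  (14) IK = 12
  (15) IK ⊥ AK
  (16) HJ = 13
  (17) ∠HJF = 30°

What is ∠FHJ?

Step 1: By the law of cosines on triangle HJF: HF² = 13² + 13² − 2·13·13·cos(30°) = 45.28, so HF ≈ 6.73.
Step 2: By the inverse law of cosines on triangle FHJ: cos(∠FHJ) = (6.73² + 13² − 13²) / (2·6.73·13) = 45.28/174.96 = 0.2588, so ∠FHJ = 75°.

Therefore, the measure of angle ∠FHJ = 75°.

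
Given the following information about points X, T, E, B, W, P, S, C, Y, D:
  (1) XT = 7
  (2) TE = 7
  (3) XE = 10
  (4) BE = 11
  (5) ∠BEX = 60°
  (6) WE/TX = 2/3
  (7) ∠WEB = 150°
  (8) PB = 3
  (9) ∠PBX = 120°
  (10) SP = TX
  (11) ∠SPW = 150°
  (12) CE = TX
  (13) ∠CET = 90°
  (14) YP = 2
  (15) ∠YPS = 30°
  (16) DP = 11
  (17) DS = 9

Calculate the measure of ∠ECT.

From the given relations: CE = TX = 7.
Step 1: By the law of cosines on triangle CET: CT² = 7² + 7² − 2·7·7·cos(90°) = 98, so CT = 7·√2.
Step 2: By the inverse law of cosines on triangle ECT: cos(∠ECT) = (7² + (7·√2)² − 7²) / (2·7·7·√2) = 98/138.59 = 0.7071, so ∠ECT = 45°.

Therefore, the measure of angle ∠ECT = 45°.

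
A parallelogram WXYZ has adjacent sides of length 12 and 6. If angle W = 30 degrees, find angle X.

Consecutive angles are supplementary: angle X = 180 - 30 = 150 degrees.

150 degrees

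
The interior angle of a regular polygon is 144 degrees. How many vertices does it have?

The exterior angle is the supplement of the interior angle: 180 - 144 = 36 degrees.
Since the exterior angles of any convex polygon sum to 360 degrees, the number of sides is 360 / 36 = 10.

10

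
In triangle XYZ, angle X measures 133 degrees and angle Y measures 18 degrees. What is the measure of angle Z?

Let angle Z = x. Then 133 + 18 + x = 180.
x = 180 - 151 = 29 degrees.

29 degrees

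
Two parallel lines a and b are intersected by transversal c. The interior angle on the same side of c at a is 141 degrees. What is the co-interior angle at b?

Co-interior angles (same-side interior) formed by parallel lines and a transversal are supplementary (sum to 180 degrees).
The given angle is 141 degrees.
The co-interior angle = 180 - 141 = 39 degrees.

39 degrees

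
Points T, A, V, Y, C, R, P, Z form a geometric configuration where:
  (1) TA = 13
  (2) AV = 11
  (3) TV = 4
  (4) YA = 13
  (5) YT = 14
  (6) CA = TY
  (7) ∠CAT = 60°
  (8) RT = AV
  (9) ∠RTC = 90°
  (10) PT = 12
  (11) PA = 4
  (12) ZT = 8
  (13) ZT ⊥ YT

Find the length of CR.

From the given relations: CA = TY = 14; RT = AV = 11.
Step 1: By the law of cosines on triangle CAT: CT² = 14² + 13² − 2·14·13·cos(60°) = 183, so CT = √183.
Step 2: By the law of cosines on triangle CTR: CR² = √183² + 11² − 2·√183·11·cos(90°) = 304, so CR = 4·√19.

Therefore, the length of CR = 4·√19.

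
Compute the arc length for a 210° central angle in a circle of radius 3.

Arc length = 2πr × θ/360
= 2π × 3 × 7/12
= 7*pi/2

7*pi/2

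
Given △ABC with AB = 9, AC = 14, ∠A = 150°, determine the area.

When two sides and the included angle are known, the area formula is (1/2)ab sin(C).
The height from one side to the opposite vertex is 14 sin(150°) = 7.
Area = (1/2) * 9 * 7 = 63/2.

63/2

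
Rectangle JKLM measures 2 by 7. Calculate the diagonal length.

d = sqrt(2^2 + 7^2) = sqrt(53)

sqrt(53)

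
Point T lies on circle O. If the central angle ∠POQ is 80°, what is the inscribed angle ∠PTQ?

An inscribed angle intercepts an arc from a point on the circle, while the central angle intercepts the same arc from the center.
The inscribed angle is always half the central angle: 80° / 2 = 40°.

40°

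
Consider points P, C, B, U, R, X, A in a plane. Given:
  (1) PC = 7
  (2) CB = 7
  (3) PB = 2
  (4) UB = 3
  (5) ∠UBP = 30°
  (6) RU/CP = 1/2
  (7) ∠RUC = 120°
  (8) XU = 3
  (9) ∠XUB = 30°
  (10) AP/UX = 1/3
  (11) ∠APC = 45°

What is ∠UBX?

Step 1: By the law of cosines on triangle BUX: BX² = 3² + 3² − 2·3·3·cos(30°) = 2.41, so BX ≈ 1.55.
Step 2: By the inverse law of cosines on triangle UBX: cos(∠UBX) = (3² + 1.55² − 3²) / (2·3·1.55) = 2.41/9.32 = 0.2588, so ∠UBX = 75°.

Therefore, the measure of angle ∠UBX = 75°.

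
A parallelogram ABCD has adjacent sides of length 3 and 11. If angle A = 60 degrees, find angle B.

Consecutive angles are supplementary: angle B = 180 - 60 = 120 degrees.

120 degrees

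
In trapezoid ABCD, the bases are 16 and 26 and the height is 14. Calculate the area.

A trapezoid's area equals the midsegment times the height.
The midsegment is (16 + 26) / 2 = 21.
Area = 21 * 14 = 294.

294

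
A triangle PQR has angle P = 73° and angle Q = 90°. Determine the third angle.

By the triangle angle sum property, the three interior angles of any triangle add up to 180°.
We know angle P = 73° and angle Q = 90°, so their sum is 163°.
Therefore angle R = 180° - 163° = 17°.

17 degrees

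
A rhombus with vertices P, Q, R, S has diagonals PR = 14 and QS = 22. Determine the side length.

Half-diagonals are 7 and 11. side = sqrt(7^2 + 11^2) = sqrt(170)

sqrt(170)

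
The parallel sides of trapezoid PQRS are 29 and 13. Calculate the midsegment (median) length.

midsegment = (29 + 13) / 2 = 42 / 2 = 21

21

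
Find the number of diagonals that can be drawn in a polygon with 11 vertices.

The number of diagonals in an n-gon is n(n - 3)/2.
For n = 11: 11(11 - 3)/2 = 11 × 8 / 2 = 44.

44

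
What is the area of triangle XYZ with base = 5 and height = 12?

Area = (1/2)(5)(12) = 30

30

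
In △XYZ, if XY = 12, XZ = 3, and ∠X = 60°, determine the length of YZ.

By the law of cosines: YZ^2 = XY^2 + XZ^2 - 2*XY*XZ*cos(X)
YZ^2 = 12^2 + 3^2 - 2*12*3*cos(60°)
YZ^2 = 144 + 9 - 72*(1/2)
YZ^2 = 117
YZ = 3*sqrt(13)

3*sqrt(13)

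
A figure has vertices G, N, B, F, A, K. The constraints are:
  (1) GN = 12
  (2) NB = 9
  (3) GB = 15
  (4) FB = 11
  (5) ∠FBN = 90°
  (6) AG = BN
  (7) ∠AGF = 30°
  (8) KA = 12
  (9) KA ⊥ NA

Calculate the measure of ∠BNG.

Step 1: By the inverse law of cosines on triangle BNG: cos(∠BNG) = (9² + 12² − 15²) / (2·9·12) = 0/216 = 0, so ∠BNG = 90°.

Therefore, the measure of angle ∠BNG = 90°.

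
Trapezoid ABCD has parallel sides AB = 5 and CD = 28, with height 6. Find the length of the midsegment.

The midsegment (median) of a trapezoid connects the midpoints of the non-parallel sides.
Its length is the average of the two bases: (5 + 28) / 2 = 33/2.

33/2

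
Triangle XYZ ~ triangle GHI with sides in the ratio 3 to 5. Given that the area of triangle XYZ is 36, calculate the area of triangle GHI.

The ratio of areas of similar triangles = (side ratio)^2.
Side ratio = 3:5, so area ratio = 9:25.
Area of GHI / Area of XYZ = 25/9
Area of GHI = 36 * 25/9 = 100

100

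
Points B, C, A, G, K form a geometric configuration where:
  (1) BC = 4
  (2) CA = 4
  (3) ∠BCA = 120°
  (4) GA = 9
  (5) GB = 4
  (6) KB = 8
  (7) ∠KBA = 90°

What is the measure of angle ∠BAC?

Step 1: By the law of cosines on triangle ACB: AB² = 4² + 4² − 2·4·4·cos(120°) = 48, so AB = 4·√3.
Step 2: By the inverse law of cosines on triangle BAC: cos(∠BAC) = ((4·√3)² + 4² − 4²) / (2·4·√3·4) = 48/55.43 = 0.866, so ∠BAC = 30°.

Therefore, the measure of angle ∠BAC = 30°.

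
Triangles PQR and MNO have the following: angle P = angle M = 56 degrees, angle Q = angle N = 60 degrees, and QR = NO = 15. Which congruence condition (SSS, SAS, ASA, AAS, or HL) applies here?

The given information provides:
angle P = angle M = 56 degrees, angle Q = angle N = 60 degrees, and QR = NO = 15
This matches the AAS congruence theorem.
Two pairs of corresponding angles and a non-included side are equal (Angle-Angle-Side).

AAS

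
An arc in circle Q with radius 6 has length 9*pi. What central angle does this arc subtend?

Arc length L = 2πr × θ/360, so θ = 360L / (2πr).
θ = 360 × 9*pi / (2π × 6)
θ = 270°
θ = 270°

270°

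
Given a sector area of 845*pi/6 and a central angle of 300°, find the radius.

r² = 360 × 845*pi/6 / (π × 300) = 169, so r = 13.

13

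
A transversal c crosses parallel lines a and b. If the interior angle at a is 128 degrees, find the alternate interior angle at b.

Alternate interior angles lie on opposite sides of the transversal, between the parallel lines.
By the alternate interior angle theorem, they are equal: 128 degrees.

128 degrees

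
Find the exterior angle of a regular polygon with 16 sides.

Each exterior angle of a regular n-gon is 360 / n.
For n = 16: 360 / 16 = 45/2 degrees.

45/2 degrees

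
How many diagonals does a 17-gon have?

Each of the 17 vertices connects to 14 non-adjacent vertices via diagonals.
Total connections = 17 × 14 = 238, but each diagonal is counted twice.
Number of diagonals = 238 / 2 = 119.

119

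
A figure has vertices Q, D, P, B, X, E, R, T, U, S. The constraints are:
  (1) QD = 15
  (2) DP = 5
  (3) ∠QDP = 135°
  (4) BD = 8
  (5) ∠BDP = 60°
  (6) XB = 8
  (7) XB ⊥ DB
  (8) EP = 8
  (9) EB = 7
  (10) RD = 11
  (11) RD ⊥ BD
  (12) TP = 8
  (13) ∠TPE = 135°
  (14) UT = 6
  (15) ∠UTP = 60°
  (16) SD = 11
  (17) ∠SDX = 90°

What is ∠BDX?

Step 1: By the law of cosines on triangle DBX: DX² = 8² + 8² − 2·8·8·cos(90°) = 128, so DX = 8·√2.
Step 2: By the inverse law of cosines on triangle BDX: cos(∠BDX) = (8² + (8·√2)² − 8²) / (2·8·8·√2) = 128/181.02 = 0.7071, so ∠BDX = 45°.

Therefore, the measure of angle ∠BDX = 45°.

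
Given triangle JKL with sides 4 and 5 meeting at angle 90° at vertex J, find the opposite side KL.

The included angle is 90°, so the triangle is right-angled at J. The opposite side KL is the hypotenuse.
By the Pythagorean theorem: KL = sqrt(4^2 + 5^2) = sqrt(41) = sqrt(41).

sqrt(41)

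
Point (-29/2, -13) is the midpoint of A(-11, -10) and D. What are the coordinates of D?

Using the midpoint formula: M = ((x1 + x2)/2, (y1 + y2)/2)
We know M = (-29/2, -13) and A = (-11, -10)
For x: -29/2 = (-11 + x2)/2, so x2 = 2*-29/2 - -11 = -18
For y: -13 = (-10 + y2)/2, so y2 = 2*-13 - -10 = -16
D = (-18, -16)

(-18, -16)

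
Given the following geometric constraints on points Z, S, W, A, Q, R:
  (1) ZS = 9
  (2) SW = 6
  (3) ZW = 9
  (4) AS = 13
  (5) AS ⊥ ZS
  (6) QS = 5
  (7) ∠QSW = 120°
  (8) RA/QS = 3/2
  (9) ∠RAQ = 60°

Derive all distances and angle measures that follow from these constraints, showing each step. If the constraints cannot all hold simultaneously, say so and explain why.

The constraints are consistent.

From the given relations:
  RA = 3/2·QS = 3/2·5 ≈ 7.5

Step 1: From ZS = 9, SA = 13, and ∠ZSA = 90°, by the law of cosines:
  ZA² = ZS² + SA² - 2·ZS·SA·cos(90°) = 81 + 169 - 0 = 250
  ZA = 5·√10

Step 2: From WS = 6, SQ = 5, and ∠WSQ = 120°, by the law of cosines:
  WQ² = WS² + SQ² - 2·WS·SQ·cos(120°) = 36 + 25 + 30 = 91
  WQ = √91

Step 3: From ZS = 9, ZW = 9, SW = 6, by the inverse law of cosines:
  cos(∠SZW) = (ZS² + ZW² - SW²) / (2·ZS·ZW)
  ∠SZW = 38.94°

Step 4: From SW = 6, SZ = 9, WZ = 9, by the inverse law of cosines:
  cos(∠WSZ) = (SW² + SZ² - WZ²) / (2·SW·SZ)
  ∠WSZ = 70.53°

Step 5: From WS = 6, WZ = 9, SZ = 9, by the inverse law of cosines:
  cos(∠SWZ) = (WS² + WZ² - SZ²) / (2·WS·WZ)
  ∠SWZ = 70.53°

Step 6: From ZA = 5·√10, ZS = 9, AS = 13, by the inverse law of cosines:
  cos(∠AZS) = (ZA² + ZS² - AS²) / (2·ZA·ZS)
  ∠AZS = 55.3°

Step 7: From WQ = √91, WS = 6, QS = 5, by the inverse law of cosines:
  cos(∠QWS) = (WQ² + WS² - QS²) / (2·WQ·WS)
  ∠QWS = 27°

Step 8: From AS = 13, AZ = 5·√10, SZ = 9, by the inverse law of cosines:
  cos(∠SAZ) = (AS² + AZ² - SZ²) / (2·AS·AZ)
  ∠SAZ = 34.7°

Step 9: From QS = 5, QW = √91, SW = 6, by the inverse law of cosines:
  cos(∠SQW) = (QS² + QW² - SW²) / (2·QS·QW)
  ∠SQW = 33°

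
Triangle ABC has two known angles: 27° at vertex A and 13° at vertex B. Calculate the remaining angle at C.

By the triangle angle sum property, the three interior angles of any triangle add up to 180°.
We know angle A = 27° and angle B = 13°, so their sum is 40°.
Therefore angle C = 180° - 40° = 140°.

140 degrees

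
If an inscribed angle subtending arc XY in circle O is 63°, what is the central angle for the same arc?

By the inscribed angle theorem, the central angle is twice the inscribed angle.
Central angle = 2 × 63° = 126°

126°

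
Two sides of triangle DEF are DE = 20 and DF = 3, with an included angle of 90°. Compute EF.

The included angle is 90°, so the triangle is right-angled at D. The opposite side EF is the hypotenuse.
By the Pythagorean theorem: EF = sqrt(20^2 + 3^2) = sqrt(409) = sqrt(409).

sqrt(409)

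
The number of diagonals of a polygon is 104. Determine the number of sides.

Using d = n(n - 3)/2, we solve 104 = n(n - 3)/2.
So n(n - 3) = 208.
Testing n = 16: 16 * 13 = 208 = 208. Correct.
The polygon has 16 sides.

16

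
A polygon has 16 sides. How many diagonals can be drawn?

Total line segments between 16 vertices = C(16,2) = 120.
Subtract the 16 sides: 120 - 16 = 104 diagonals.

104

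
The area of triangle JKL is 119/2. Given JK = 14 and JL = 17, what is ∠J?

Area = (1/2) * a * b * sin(C)
sin(C) = 2 * Area / (a * b)
sin(C) = 2 * 119/2 / (14 * 17)
sin(C) = 1/2
C = arcsin(1/2) = 30°
Since sin(180° - C) = sin(C), the obtuse angle 150° gives the same area, so C = 30° or C = 150°.

30° or 150°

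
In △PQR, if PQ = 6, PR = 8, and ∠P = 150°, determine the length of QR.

By the law of cosines: QR^2 = PQ^2 + PR^2 - 2*PQ*PR*cos(P)
QR^2 = 6^2 + 8^2 - 2*6*8*cos(150°)
QR^2 = 36 + 64 - 96*(-sqrt(3)/2)
QR^2 = 48*sqrt(3) + 100
QR = 2*sqrt(12*sqrt(3) + 25)

2*sqrt(12*sqrt(3) + 25)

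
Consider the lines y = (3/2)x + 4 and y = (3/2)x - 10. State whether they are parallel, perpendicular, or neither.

Slope of line 1: m1 = 3/2
Slope of line 2: m2 = 3/2
Two lines are parallel if and only if they have equal slopes (or both are vertical).
Here m1 = m2 = 3/2, confirming the lines are parallel.

Parallel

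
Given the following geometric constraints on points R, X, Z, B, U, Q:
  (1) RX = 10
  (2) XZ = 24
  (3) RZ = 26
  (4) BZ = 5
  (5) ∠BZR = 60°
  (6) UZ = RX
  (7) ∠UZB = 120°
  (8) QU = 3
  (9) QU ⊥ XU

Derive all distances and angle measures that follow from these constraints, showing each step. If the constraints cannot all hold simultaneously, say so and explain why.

The constraints are consistent.

From the given relations:
  UZ = RX = 10

Step 1: From RZ = 26, ZB = 5, and ∠RZB = 60°, by the law of cosines:
  RB² = RZ² + ZB² - 2·RZ·ZB·cos(60°) = 676 + 25 - 130 = 571
  RB ≈ 23.9

Step 2: From BZ = 5, ZU = 10, and ∠BZU = 120°, by the law of cosines:
  BU² = BZ² + ZU² - 2·BZ·ZU·cos(120°) = 25 + 100 + 50 = 175
  BU = 5·√7

Step 3: From RX = 10, RZ = 26, XZ = 24, by the inverse law of cosines:
  cos(∠XRZ) = (RX² + RZ² - XZ²) / (2·RX·RZ)
  ∠XRZ = 67.38°

Step 4: From XR = 10, XZ = 24, RZ = 26, by the inverse law of cosines:
  cos(∠RXZ) = (XR² + XZ² - RZ²) / (2·XR·XZ)
  ∠RXZ = 90°

Step 5: From ZR = 26, ZX = 24, RX = 10, by the inverse law of cosines:
  cos(∠RZX) = (ZR² + ZX² - RX²) / (2·ZR·ZX)
  ∠RZX = 22.62°

Step 6: From RB = 23.9, RZ = 26, BZ = 5, by the inverse law of cosines:
  cos(∠BRZ) = (RB² + RZ² - BZ²) / (2·RB·RZ)
  ∠BRZ = 10.44°

Step 7: From BR = 23.9, BZ = 5, RZ = 26, by the inverse law of cosines:
  cos(∠RBZ) = (BR² + BZ² - RZ²) / (2·BR·BZ)
  ∠RBZ = 109.56°

Step 8: From BU = 5·√7, BZ = 5, UZ = 10, by the inverse law of cosines:
  cos(∠UBZ) = (BU² + BZ² - UZ²) / (2·BU·BZ)
  ∠UBZ = 40.89°

Step 9: From UB = 5·√7, UZ = 10, BZ = 5, by the inverse law of cosines:
  cos(∠BUZ) = (UB² + UZ² - BZ²) / (2·UB·UZ)
  ∠BUZ = 19.11°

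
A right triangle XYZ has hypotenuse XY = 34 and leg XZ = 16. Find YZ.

YZ = sqrt(34^2 - 16^2) = sqrt(900) = 30

30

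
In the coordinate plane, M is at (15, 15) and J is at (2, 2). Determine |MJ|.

The horizontal distance is |2 - 15| = 13 and the vertical distance is |2 - 15| = 13.
By the Pythagorean theorem, d = sqrt(13^2 + 13^2) = sqrt(338) = 13*sqrt(2).

13*sqrt(2)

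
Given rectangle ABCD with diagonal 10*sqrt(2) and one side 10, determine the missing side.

Using the Pythagorean theorem: d^2 = a^2 + b^2
b^2 = d^2 - a^2
b^2 = 200 - 100
b^2 = 100
b = sqrt(100) = 10

10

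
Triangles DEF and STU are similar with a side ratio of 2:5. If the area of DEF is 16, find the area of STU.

Area ratio = (2/5)^2 = 4/25. Area of STU = 16 * 25/4 = 100.

100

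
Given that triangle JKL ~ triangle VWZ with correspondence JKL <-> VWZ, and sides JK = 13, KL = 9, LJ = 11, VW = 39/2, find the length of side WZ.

k = 39/2/13 = 3/2. WZ = 3/2 * 9 = 27/2.

27/2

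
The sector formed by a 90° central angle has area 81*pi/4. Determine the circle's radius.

The sector covers 90°/360° = 1/4 of the full circle.
Full circle area = 81*pi/4 / 1/4 = 81*pi.
Since full area = πr², we get r² = 81*pi/π = 81, so r = 9.

9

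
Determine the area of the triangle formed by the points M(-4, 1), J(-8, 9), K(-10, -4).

Using the Shoelace formula for a triangle:
Area = (1/2)|x0(y1 - y2) + x1(y2 - y0) + x2(y0 - y1)|
Area = (1/2)|-4(9 - -4) + -8(-4 - 1) + -10(1 - 9)|
Area = (1/2)|-52 + 40 + 80|
Area = (1/2)|68|
Area = (1/2)(68)
Area = 34

34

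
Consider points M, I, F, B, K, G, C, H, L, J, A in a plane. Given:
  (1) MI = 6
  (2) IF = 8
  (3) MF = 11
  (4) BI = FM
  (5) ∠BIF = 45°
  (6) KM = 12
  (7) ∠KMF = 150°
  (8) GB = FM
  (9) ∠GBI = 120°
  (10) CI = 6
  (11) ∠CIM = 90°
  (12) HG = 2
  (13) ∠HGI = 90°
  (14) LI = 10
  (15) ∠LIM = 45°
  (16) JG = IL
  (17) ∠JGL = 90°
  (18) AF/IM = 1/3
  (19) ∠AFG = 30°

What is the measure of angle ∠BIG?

From the given relations: BI = FM = 11; GB = FM = 11.
Step 1: By the law of cosines on triangle IBG: IG² = 11² + 11² − 2·11·11·cos(120°) = 363, so IG = 11·√3.
Step 2: By the inverse law of cosines on triangle BIG: cos(∠BIG) = (11² + (11·√3)² − 11²) / (2·11·11·√3) = 363/419.16 = 0.866, so ∠BIG = 30°.

Therefore, the measure of angle ∠BIG = 30°.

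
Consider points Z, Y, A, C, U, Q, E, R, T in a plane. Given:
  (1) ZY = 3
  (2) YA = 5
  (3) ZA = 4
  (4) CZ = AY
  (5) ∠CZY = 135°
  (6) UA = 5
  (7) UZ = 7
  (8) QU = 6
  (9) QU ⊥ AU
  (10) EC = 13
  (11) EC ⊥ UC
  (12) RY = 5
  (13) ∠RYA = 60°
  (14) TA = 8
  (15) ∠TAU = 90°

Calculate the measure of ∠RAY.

Step 1: By the law of cosines on triangle AYR: AR² = 5² + 5² − 2·5·5·cos(60°) = 25, so AR = 5.
Step 2: By the inverse law of cosines on triangle RAY: cos(∠RAY) = (5² + 5² − 5²) / (2·5·5) = 25/50 = 0.5, so ∠RAY = 60°.

Therefore, the measure of angle ∠RAY = 60°.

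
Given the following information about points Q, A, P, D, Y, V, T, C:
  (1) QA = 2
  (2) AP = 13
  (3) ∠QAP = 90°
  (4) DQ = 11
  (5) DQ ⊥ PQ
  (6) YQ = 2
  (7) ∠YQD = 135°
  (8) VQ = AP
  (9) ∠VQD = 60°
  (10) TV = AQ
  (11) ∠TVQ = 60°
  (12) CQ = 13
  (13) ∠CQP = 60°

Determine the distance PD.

Step 1: By the law of cosines on triangle PAQ: PQ² = 13² + 2² − 2·13·2·cos(90°) = 173, so PQ = √173.
Step 2: By the law of cosines on triangle PQD: PD² = √173² + 11² − 2·√173·11·cos(90°) = 294, so PD = 7·√6.

Therefore, the length of PD = 7·√6.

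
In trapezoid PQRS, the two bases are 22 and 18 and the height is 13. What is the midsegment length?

The midsegment (median) of a trapezoid connects the midpoints of the non-parallel sides.
Its length is the average of the two bases: (22 + 18) / 2 = 20.

20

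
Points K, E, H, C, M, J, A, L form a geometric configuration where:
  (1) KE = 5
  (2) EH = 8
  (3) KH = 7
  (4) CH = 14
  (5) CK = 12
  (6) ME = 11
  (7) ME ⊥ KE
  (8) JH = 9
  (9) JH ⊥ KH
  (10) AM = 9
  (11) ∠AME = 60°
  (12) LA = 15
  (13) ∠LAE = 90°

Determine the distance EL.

Step 1: By the law of cosines on triangle EMA: EA² = 11² + 9² − 2·11·9·cos(60°) = 103, so EA = √103.
Step 2: By the law of cosines on triangle EAL: EL² = √103² + 15² − 2·√103·15·cos(90°) = 328, so EL = 2·√82.

Therefore, the length of EL = 2·√82.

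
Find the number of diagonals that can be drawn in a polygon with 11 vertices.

The number of diagonals in an n-gon is n(n - 3)/2.
For n = 11: 11(11 - 3)/2 = 11 × 8 / 2 = 44.

44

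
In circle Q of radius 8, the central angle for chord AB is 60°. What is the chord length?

Drop a perpendicular from the center to the chord, bisecting both the chord and the central angle.
Each half-chord = r sin(θ/2) = 8 sin(30°).
The full chord = 2 × 8 × sin(30°) = 8.

8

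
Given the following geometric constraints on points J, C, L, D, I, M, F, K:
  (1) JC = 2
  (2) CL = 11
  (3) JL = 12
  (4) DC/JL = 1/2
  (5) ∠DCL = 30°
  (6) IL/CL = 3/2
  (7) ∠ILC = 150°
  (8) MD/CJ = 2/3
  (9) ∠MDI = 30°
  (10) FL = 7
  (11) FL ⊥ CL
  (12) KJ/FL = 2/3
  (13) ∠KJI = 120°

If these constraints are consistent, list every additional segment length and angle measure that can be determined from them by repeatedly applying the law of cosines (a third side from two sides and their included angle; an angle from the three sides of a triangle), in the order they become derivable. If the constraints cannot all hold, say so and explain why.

The constraints are consistent. Derivable facts, in order:
After 1 step:
- CF = √170
- CI ≈ 26.6
- LD ≈ 6.53
- ∠CJL = 55.77°
- ∠CLJ = 8.65°
- ∠JCL = 115.58°
After 2 steps:
- ∠CDL = 122.67°
- ∠CFL = 57.53°
- ∠CIL = 11.93°
- ∠CLD = 27.33°
- ∠FCL = 32.47°
- ∠ICL = 18.07°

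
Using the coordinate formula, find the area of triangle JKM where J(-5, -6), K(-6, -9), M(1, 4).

Using the Shoelace formula for a triangle:
Area = (1/2)|x0(y1 - y2) + x1(y2 - y0) + x2(y0 - y1)|
Area = (1/2)|-5(-9 - 4) + -6(4 - -6) + 1(-6 - -9)|
Area = (1/2)|65 + -60 + 3|
Area = (1/2)|8|
Area = (1/2)(8)
Area = 4

4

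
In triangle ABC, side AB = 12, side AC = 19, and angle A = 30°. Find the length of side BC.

By the law of cosines: BC^2 = AB^2 + AC^2 - 2*AB*AC*cos(A)
BC^2 = 12^2 + 19^2 - 2*12*19*cos(30°)
BC^2 = 144 + 361 - 456*(sqrt(3)/2)
BC^2 = 505 - 228*sqrt(3)
BC = sqrt(505 - 228*sqrt(3))

sqrt(505 - 228*sqrt(3))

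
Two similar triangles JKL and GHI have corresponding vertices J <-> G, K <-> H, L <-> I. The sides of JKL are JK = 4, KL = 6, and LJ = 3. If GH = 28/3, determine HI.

k = 28/3/4 = 7/3. HI = 7/3 * 6 = 14.

14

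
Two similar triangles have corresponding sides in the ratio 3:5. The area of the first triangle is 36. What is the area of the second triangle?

The ratio of areas of similar triangles = (side ratio)^2.
Side ratio = 3:5, so area ratio = 9:25.
Area of the second triangle / Area of the first triangle = 25/9
Area of the second triangle = 36 * 25/9 = 100

100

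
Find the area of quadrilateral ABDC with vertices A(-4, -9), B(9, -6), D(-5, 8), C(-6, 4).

Using the Shoelace formula for a quadrilateral (vertices in order):
Area = (1/2)|sum of (x_i * y_(i+1) - x_(i+1) * y_i)|
Terms: (-4*-6 - 9*-9) = 105, (9*8 - -5*-6) = 42, (-5*4 - -6*8) = 28, (-6*-9 - -4*4) = 70
Sum = 245
Area = (1/2)(245) = 245/2

245/2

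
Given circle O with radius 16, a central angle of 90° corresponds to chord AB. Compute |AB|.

Chord = 2(16) sin(45°) = 16*sqrt(2)

16*sqrt(2)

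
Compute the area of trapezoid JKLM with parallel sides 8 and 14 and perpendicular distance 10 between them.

A trapezoid's area equals the midsegment times the height.
The midsegment is (8 + 14) / 2 = 11.
Area = 11 * 10 = 110.

110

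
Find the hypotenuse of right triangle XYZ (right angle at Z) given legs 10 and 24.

XY = sqrt(10^2 + 24^2) = sqrt(676) = 26

26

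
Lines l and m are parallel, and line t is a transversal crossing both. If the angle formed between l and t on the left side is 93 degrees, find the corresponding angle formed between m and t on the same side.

When a transversal crosses parallel lines, angles in the same position at each intersection are called corresponding angles.
These are always equal, so the answer is 93 degrees.

93 degrees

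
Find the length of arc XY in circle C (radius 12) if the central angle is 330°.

Arc length = 2πr × θ/360
= 2π × 12 × 11/12
= 22*pi

22*pi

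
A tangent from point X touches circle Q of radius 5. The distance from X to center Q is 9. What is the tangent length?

Let T be the point of tangency. Then QT ⊥ XT (radius ⊥ tangent).
In right triangle QTX: QX² = QT² + XT²
9² = 5² + XT²
XT² = 56, XT = 2*sqrt(14)

2*sqrt(14)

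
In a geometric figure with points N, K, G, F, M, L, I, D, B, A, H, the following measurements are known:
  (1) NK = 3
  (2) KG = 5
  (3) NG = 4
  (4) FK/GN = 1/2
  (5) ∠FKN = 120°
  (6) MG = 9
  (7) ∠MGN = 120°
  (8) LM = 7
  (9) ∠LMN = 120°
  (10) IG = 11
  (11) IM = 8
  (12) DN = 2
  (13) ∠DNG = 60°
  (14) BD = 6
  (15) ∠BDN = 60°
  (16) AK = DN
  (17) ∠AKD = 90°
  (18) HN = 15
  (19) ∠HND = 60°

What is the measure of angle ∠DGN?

Step 1: By the law of cosines on triangle GND: GD² = 4² + 2² − 2·4·2·cos(60°) = 12, so GD = 2·√3.
Step 2: By the inverse law of cosines on triangle DGN: cos(∠DGN) = ((2·√3)² + 4² − 2²) / (2·2·√3·4) = 24/27.71 = 0.866, so ∠DGN = 30°.

Therefore, the measure of angle ∠DGN = 30°.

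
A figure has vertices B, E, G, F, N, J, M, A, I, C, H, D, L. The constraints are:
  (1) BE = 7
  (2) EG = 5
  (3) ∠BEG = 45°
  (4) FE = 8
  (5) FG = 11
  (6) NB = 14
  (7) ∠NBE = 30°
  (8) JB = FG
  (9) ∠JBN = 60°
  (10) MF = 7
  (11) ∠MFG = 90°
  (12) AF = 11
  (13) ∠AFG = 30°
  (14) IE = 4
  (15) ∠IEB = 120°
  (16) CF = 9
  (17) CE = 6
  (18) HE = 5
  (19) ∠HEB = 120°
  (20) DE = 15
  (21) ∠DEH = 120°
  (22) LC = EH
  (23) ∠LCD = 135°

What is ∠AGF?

Step 1: By the law of cosines on triangle GFA: GA² = 11² + 11² − 2·11·11·cos(30°) = 32.42, so GA ≈ 5.69.
Step 2: By the inverse law of cosines on triangle AGF: cos(∠AGF) = (5.69² + 11² − 11²) / (2·5.69·11) = 32.42/125.27 = 0.2588, so ∠AGF = 75°.

Therefore, the measure of angle ∠AGF = 75°.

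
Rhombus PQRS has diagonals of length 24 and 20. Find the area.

Area of a rhombus = (d1 * d2) / 2
Area = (24 * 20) / 2
Area = 480 / 2
Area = 240

240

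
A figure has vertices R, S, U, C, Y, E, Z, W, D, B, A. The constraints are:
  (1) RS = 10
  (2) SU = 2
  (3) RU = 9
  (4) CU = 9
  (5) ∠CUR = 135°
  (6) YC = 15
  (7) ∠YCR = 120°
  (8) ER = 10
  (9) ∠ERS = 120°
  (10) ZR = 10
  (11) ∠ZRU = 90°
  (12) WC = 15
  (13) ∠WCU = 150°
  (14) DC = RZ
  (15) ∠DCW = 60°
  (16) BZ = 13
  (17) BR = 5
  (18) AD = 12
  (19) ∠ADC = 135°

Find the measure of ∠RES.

Step 1: By the law of cosines on triangle ERS: ES² = 10² + 10² − 2·10·10·cos(120°) = 300, so ES = 10·√3.
Step 2: By the inverse law of cosines on triangle RES: cos(∠RES) = (10² + (10·√3)² − 10²) / (2·10·10·√3) = 300/346.41 = 0.866, so ∠RES = 30°.

Therefore, the measure of angle ∠RES = 30°.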